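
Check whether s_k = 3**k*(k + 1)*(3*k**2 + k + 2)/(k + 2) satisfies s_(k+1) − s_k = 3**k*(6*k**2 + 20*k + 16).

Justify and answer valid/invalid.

Invalid: residual 3**k*(-6*k**3 - 29*k**2 - 55*k - 30)/(k**2 + 5*k + 6) ≠ 0.

s_(k+1) = 3**(k + 1)*(k + 2)*(k + 3*(k + 1)**2 + 3)/(k + 3)
s_(k+1) − s_k = 3**k*(6*k**4 + 44*k**3 + 123*k**2 + 145*k + 66)/(k**2 + 5*k + 6)
(s_(k+1) − s_k) − t_k = 3**k*(-6*k**3 - 29*k**2 - 55*k - 30)/(k**2 + 5*k + 6)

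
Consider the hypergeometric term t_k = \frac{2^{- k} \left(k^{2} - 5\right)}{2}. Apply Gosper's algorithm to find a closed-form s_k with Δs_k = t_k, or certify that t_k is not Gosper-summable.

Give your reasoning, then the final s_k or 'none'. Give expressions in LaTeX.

s_k = 2^{- k} \left(- k^{2} - 2 k + 2\right)

r(k) = ((k + 1)**2 - 5)/(2*(k**2 - 5)) after simplifying.
A = 1/2, B = 1, C = k**2 - 5.
Need (1/2)·f(k+1) − (1)·f(k) = k**2 - 5.
From deg A=0, deg B=0, deg C=2: d=2.
Solving with deg f ≤ 2: f(k) = -2*(k**2 + 2*k - 2).
Certificate R = B(k−1)f/C = -2*(k**2 + 2*k - 2)/(k**2 - 5) gives s_k = (-k**2 - 2*k + 2)/2**k.
s_(k+1) − s_k = (k**2 - 5)/(2*2**k) = t_k.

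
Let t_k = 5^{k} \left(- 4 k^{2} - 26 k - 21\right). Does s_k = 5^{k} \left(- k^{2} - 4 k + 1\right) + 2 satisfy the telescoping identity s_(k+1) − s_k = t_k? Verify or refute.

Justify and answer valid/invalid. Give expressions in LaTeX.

valid; difference matches t_k

s_(k+1) = -5*5**k*(4*k + (k + 1)**2 + 3) + 2
s_(k+1) − s_k = 5**k*(-4*k**2 - 26*k - 21)
(s_(k+1) − s_k) − t_k = 0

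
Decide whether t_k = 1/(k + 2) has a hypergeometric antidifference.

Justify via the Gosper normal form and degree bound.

No — key equation has no polynomial f.

The ratio is (k + 2)/(k + 3).
Factor: A=k + 2; B=k + 3; C=1.
f must satisfy (k + 2)·f(k+1) − (k + 2)·f(k) = 1.
Degrees (1,1,0) ⇒ d ≤ 0.
Write f(k) = c0. Then LHS − RHS = -1, requiring -1 = 0: contradictory. No certificate.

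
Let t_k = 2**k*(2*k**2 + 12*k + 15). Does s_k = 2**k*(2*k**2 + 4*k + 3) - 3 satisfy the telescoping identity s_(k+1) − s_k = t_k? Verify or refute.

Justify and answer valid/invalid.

Valid: the claim telescopes to t_k.

s_(k+1) = 2**(k + 1)*(4*k + 2*(k + 1)**2 + 7) - 3
s_(k+1) − s_k = 2**k*(2*k**2 + 12*k + 15)
(s_(k+1) − s_k) − t_k = 0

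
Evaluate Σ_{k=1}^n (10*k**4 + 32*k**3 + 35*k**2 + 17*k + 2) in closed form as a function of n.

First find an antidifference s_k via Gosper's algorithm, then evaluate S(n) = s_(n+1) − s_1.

S(n) = n*(2*n**4 + 13*n**3 + 31*n**2 + 34*n + 16)

Compute t_(k+1)/t_k: get (10*k**4 + 72*k**3 + 191*k**2 + 223*k + 96)/(10*k**4 + 32*k**3 + 35*k**2 + 17*k + 2).
A = 1, B = 1, C = k**4 + 16*k**3/5 + 7*k**2/2 + 17*k/10 + 1/5.
Solve (1)·f(k+1) − (1)·f(k) = k**4 + 16*k**3/5 + 7*k**2/2 + 17*k/10 + 1/5.
From deg A=0, deg B=0, deg C=4: d=5.
Coefficient equations give f(k) = k*(2*k**4 + 3*k**3 - k**2 - k - 1)/10.
Then R = B(k−1)f/C = k*(2*k**4 + 3*k**3 - k**2 - k - 1)/(10*k**4 + 32*k**3 + 35*k**2 + 17*k + 2), so s_k = R(k)·t_k = k*(2*k**4 + 3*k**3 - k**2 - k - 1).
Verify: 10*k**4 + 32*k**3 + 35*k**2 + 17*k + 2 matches t_k.
s_(n+1) = 2*n**5 + 13*n**4 + 31*n**3 + 34*n**2 + 16*n + 2 and s_(1) = 2, so S(n) = n*(2*n**4 + 13*n**3 + 31*n**2 + 34*n + 16).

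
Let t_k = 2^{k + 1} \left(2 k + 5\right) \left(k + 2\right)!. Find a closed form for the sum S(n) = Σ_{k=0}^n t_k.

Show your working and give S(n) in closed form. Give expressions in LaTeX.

S(n) = 4 \cdot 2^{n} \left(n + 3\right)! - 4

Ratio r(k) = 2*(k + 3)*(2*k + 7)/(2*k + 5).
Take A(k)=2*k + 6, B(k)=1, C(k)=k + 5/2.
f must satisfy (2*k + 6)·f(k+1) − (1)·f(k) = k + 5/2.
From deg A=1, deg B=0, deg C=1: d=0.
A polynomial solution: f(k) = 1/2.
So s_k = (B(k−1)f/C)·t_k = (1/(2*k + 5))·t_k = 2**(k + 1)*factorial(k + 2).
Verify: 2**(k + 1)*(2*k + 5)*factorial(k + 2) matches t_k.
s_(n+1) = 2**(n + 2)*factorial(n + 3) and s_(0) = 4, so S(n) = 4*2**n*factorial(n + 3) - 4.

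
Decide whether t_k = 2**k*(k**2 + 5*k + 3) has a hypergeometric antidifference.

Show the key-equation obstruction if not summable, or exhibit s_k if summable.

Yes. s_k = 2**k*(k**2 + k - 1).

t_(k+1)/t_k = 2*(k**2 + 7*k + 9)/(k**2 + 5*k + 3).
So A=2 and B=1, with C=k**2 + 5*k + 3.
Need (2)·f(k+1) − (1)·f(k) = k**2 + 5*k + 3.
From deg A=0, deg B=0, deg C=2: d=2.
Match coefficients ⇒ f(k) = k**2 + k - 1.
Then R = B(k−1)f/C = (k**2 + k - 1)/(k**2 + 5*k + 3), so s_k = R(k)·t_k = 2**k*(k**2 + k - 1).
s_(k+1) − s_k = 2**k*(k**2 + 5*k + 3) = t_k.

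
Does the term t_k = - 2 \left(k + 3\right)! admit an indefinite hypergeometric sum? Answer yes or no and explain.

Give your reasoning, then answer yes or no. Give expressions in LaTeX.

The ratio is k + 4.
Factor: A=k + 4; B=1; C=1.
Set up (k + 4)·f(k+1) − (1)·f(k) − (1) = 0.
Bound: deg f ≤ -1.
deg f ≤ -1 is impossible — no certificate.

No — negative degree bound, so no certificate f.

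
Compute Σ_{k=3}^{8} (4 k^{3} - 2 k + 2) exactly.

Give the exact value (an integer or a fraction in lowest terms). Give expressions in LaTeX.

Compute t_(k+1)/t_k: get (-k + 2*(k + 1)**3)/(2*k**3 - k + 1).
Take A(k)=1, B(k)=1, C(k)=k**3 - k/2 + 1/2.
Set up (1)·f(k+1) − (1)·f(k) − (k**3 - k/2 + 1/2) = 0.
Bound: deg f ≤ 4.
Solve for f: f(k) = k*(k + 1)*(k**2 - 3*k + 3)/4 (degree 4 ≤ 4).
R(k) = B(k−1)·f(k)/C(k) = k*(k**2 - 3*k + 3)/(2*(2*k**2 - 2*k + 1)); s_k = R·t_k = k*(k**3 - 2*k**2 + 3).
s_(k+1) − s_k = 4*k**3 - 2*k + 2 = t_k.
Σ_(k=3)^(8) t_k = s_(9) − s_(3) = 5130 − (36) = 5094.

Σ = 5094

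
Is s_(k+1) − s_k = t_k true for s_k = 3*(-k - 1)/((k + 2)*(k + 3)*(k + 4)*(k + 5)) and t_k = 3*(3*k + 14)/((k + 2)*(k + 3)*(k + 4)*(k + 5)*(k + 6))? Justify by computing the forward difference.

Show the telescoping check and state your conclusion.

s_(k+1) = 3*(-k - 2)/((k + 3)*(k + 4)*(k + 5)*(k + 6))
s_(k+1) − s_k = 3*(3*k + 2)/(k**5 + 20*k**4 + 155*k**3 + 580*k**2 + 1044*k + 720)
(s_(k+1) − s_k) − t_k = -36/(k**5 + 20*k**4 + 155*k**3 + 580*k**2 + 1044*k + 720)

Invalid: residual -36/(k**5 + 20*k**4 + 155*k**3 + 580*k**2 + 1044*k + 720) ≠ 0.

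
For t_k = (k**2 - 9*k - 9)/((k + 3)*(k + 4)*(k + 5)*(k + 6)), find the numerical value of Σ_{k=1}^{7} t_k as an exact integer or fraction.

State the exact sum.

Compute t_(k+1)/t_k: get (k + 3)*(9*k - (k + 1)**2 + 18)/((k + 7)*(-k**2 + 9*k + 9)).
Take A(k)=k + 3, B(k)=k + 7, C(k)=k**2 - 9*k - 9.
Solve (k + 3)·f(k+1) − (k + 6)·f(k) = k**2 - 9*k - 9.
deg f ≤ 3 (via 1,1,2).
Solving with deg f ≤ 3: f(k) = -k*(k**2 + 32*k + 27)/20.
Get s_k = R·t_k = k*(-k**2 - 32*k - 27)/(20*(k + 3)*(k + 4)*(k + 5)) with R(k) = B(k−1)f(k)/C(k) = -k*(k + 6)*(k**2 + 32*k + 27)/(20*(k**2 - 9*k - 9)).
s_(k+1) − s_k = (k**2 - 9*k - 9)/(k**4 + 18*k**3 + 119*k**2 + 342*k + 360) = t_k.
Evaluate s at k=8 and k=1: -347/4290 and -1/40; difference -959/17160.

Σ = -959/17160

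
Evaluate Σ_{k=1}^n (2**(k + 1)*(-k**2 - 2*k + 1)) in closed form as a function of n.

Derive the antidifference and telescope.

S(n) = -2**(n + 2)*n**2

Compute t_(k+1)/t_k: get 2*(k**2 + 4*k + 2)/(k**2 + 2*k - 1).
Take A(k)=2, B(k)=1, C(k)=k**2 + 2*k - 1.
f must satisfy (2)·f(k+1) − (1)·f(k) = k**2 + 2*k - 1.
Bound: deg f ≤ 2.
Match coefficients ⇒ f(k) = (k - 1)**2.
Get s_k = R·t_k = 2**(k + 1)*(-k**2 + 2*k - 1) with R(k) = B(k−1)f(k)/C(k) = (k - 1)**2/(k**2 + 2*k - 1).
Check: Δs_k = 2**(k + 1)*(-k**2 - 2*k + 1). ✓
Σ_(k=1)^n t_k = s_(n+1) − s_(1) = (-2**(n + 2)*n**2) − (0), i.e. -2**(n + 2)*n**2.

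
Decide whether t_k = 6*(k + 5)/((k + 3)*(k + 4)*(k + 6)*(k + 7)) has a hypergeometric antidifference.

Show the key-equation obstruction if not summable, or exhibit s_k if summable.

Yes. s_k = k*(k + 9)/(6*(k**2 + 9*k + 18)).

r(k) = (k + 3)*(k + 6)**2/((k + 5)**2*(k + 8)) after simplifying.
Normal form (A,B,C) = (k + 3, k + 8, k**2 + 10*k + 25).
Set up (k + 3)·f(k+1) − (k + 7)·f(k) − (k**2 + 10*k + 25) = 0.
Degrees (1,1,2) ⇒ d ≤ 4.
Solving with deg f ≤ 4: f(k) = k*(k + 4)*(k + 5)*(k + 9)/36.
Get s_k = R·t_k = k*(k + 9)/(6*(k**2 + 9*k + 18)) with R(k) = B(k−1)f(k)/C(k) = k*(k + 4)*(k + 7)*(k + 9)/(36*(k + 5)).
s_(k+1) − s_k = 6*(k + 5)/(k**4 + 20*k**3 + 145*k**2 + 450*k + 504) = t_k.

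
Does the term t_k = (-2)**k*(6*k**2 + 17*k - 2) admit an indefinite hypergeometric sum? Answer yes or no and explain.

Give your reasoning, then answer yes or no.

Yes. s_k = (-2)**k*(-2*k**2 - 3*k + 4).

Ratio r(k) = 2*(-6*k**2 - 29*k - 21)/(6*k**2 + 17*k - 2).
So A=-2 and B=1, with C=k**2 + 17*k/6 - 1/3.
f must satisfy (-2)·f(k+1) − (1)·f(k) = k**2 + 17*k/6 - 1/3.
Bound: deg f ≤ 2.
Match coefficients ⇒ f(k) = -(2*k**2 + 3*k - 4)/6.
Then R = B(k−1)f/C = -(2*k**2 + 3*k - 4)/(6*k**2 + 17*k - 2), so s_k = R(k)·t_k = (-2)**k*(-2*k**2 - 3*k + 4).
s_(k+1) − s_k = (-2)**k*(6*k**2 + 17*k - 2) = t_k.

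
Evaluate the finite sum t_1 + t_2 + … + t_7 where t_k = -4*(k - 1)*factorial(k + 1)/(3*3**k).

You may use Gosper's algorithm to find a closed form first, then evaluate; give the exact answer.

Step 1: r(k) = k*(k + 2)/(3*(k - 1)).
Gosper form: A/B · C(k+1)/C(k) with A=k/3 + 2/3, B=1, C=k - 1.
Set up (k/3 + 2/3)·f(k+1) − (1)·f(k) − (k - 1) = 0.
Degrees (1,0,1) ⇒ d ≤ 0.
A polynomial solution: f(k) = 3.
R(k) = B(k−1)·f(k)/C(k) = 3/(k - 1); s_k = R·t_k = -4*factorial(k + 1)/3**k.
Verify: -4*(k - 1)*factorial(k + 1)/(3*3**k) matches t_k.
Σ_(k=1)^(7) t_k = s_(8) − s_(1) = -17920/81 − (-8/3) = -17704/81.

Σ = -17704/81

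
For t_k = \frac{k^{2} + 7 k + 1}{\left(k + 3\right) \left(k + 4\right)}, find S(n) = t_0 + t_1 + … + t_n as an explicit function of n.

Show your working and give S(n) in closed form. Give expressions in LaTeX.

S(n) = \frac{3 n^{2} + 4 n + 1}{3 \left(n + 4\right)}

Step 1: r(k) = (k + 3)*(7*k + (k + 1)**2 + 8)/((k + 5)*(k**2 + 7*k + 1)).
Factor: A=k + 3; B=k + 5; C=k**2 + 7*k + 1.
f must satisfy (k + 3)·f(k+1) − (k + 4)·f(k) = k**2 + 7*k + 1.
Bound: deg f ≤ 2.
Solve for f: f(k) = k*(3*k - 2)/3 (degree 2 ≤ 2).
R(k) = B(k−1)·f(k)/C(k) = k*(k + 4)*(3*k - 2)/(3*(k**2 + 7*k + 1)); s_k = R·t_k = k*(3*k - 2)/(3*(k + 3)).
s_(k+1) − s_k = (k**2 + 7*k + 1)/(k**2 + 7*k + 12) = t_k.
Σ_(k=0)^n t_k = s_(n+1) − s_(0) = ((3*n**2 + 4*n + 1)/(3*(n + 4))) − (0), i.e. (3*n**2 + 4*n + 1)/(3*(n + 4)).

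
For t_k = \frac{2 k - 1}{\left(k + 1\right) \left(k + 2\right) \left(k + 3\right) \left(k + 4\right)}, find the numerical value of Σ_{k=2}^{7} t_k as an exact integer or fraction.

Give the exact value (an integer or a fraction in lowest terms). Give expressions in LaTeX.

Step 1: r(k) = (k + 1)*(2*k + 1)/((k + 5)*(2*k - 1)).
A = k + 1, B = k + 5, C = k - 1/2.
Set up (k + 1)·f(k+1) − (k + 4)·f(k) − (k - 1/2) = 0.
d = 3 from the (1,1,1) case.
Solve for f: f(k) = -k/2 (degree 1 ≤ 3).
Get s_k = R·t_k = -k/((k + 1)*(k + 2)*(k + 3)) with R(k) = B(k−1)f(k)/C(k) = -k*(k + 4)/(2*k - 1).
s_(k+1) − s_k = (2*k - 1)/(k**4 + 10*k**3 + 35*k**2 + 50*k + 24) = t_k.
Σ_(k=2)^(7) t_k = s_(8) − s_(2) = -4/495 − (-1/30) = 5/198.

Σ = 5/198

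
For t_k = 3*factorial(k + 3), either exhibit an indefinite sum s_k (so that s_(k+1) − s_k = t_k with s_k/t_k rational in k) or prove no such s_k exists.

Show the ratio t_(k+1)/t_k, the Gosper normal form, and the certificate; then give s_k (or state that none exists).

none (Gosper's algorithm certifies no s_k)

The ratio is k + 4.
A = k + 4, B = 1, C = 1.
Set up (k + 4)·f(k+1) − (1)·f(k) − (1) = 0.
d = -1 from the (1,0,0) case.
Negative degree bound (-1): no f exists, t_k not Gosper-summable.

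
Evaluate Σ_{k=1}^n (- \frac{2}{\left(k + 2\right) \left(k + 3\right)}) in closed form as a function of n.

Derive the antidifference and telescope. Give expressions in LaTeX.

S(n) = - \frac{2 n}{3 n + 9}

Ratio r(k) = (k + 2)/(k + 4).
So A=k + 2 and B=k + 4, with C=1.
Solve (k + 2)·f(k+1) − (k + 3)·f(k) = 1.
From deg A=1, deg B=1, deg C=0: d=1.
Match coefficients ⇒ f(k) = k/2.
So s_k = (B(k−1)f/C)·t_k = (k*(k + 3)/2)·t_k = -k/(k + 2).
s_(k+1) − s_k = -2/(k**2 + 5*k + 6) = t_k.
Telescope: S(n) = s_(n+1) − s_(1) = (-n - 1)/(n + 3) − (-1/3) = -2*n/(3*n + 9).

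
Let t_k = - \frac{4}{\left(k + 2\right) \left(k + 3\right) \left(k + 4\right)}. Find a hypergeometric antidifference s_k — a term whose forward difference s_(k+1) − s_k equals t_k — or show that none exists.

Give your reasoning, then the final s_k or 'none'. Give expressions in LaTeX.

s_k = \frac{k \left(- k - 5\right)}{3 \left(k + 2\right) \left(k + 3\right)}

Step 1: r(k) = (k + 2)/(k + 5).
Gosper form: A/B · C(k+1)/C(k) with A=k + 2, B=k + 5, C=1.
f must satisfy (k + 2)·f(k+1) − (k + 4)·f(k) = 1.
From deg A=1, deg B=1, deg C=0: d=2.
Solving with deg f ≤ 2: f(k) = k*(k + 5)/12.
Then R = B(k−1)f/C = k*(k + 4)*(k + 5)/12, so s_k = R(k)·t_k = k*(-k - 5)/(3*(k + 2)*(k + 3)).
Δs = -4/(k**3 + 9*k**2 + 26*k + 24), as required.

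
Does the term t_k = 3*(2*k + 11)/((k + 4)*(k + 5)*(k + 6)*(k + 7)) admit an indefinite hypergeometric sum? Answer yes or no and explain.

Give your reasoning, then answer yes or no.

t_(k+1)/t_k = (k + 4)*(2*k + 13)/((k + 8)*(2*k + 11)).
Factor: A=k + 4; B=k + 8; C=k + 11/2.
f must satisfy (k + 4)·f(k+1) − (k + 7)·f(k) = k + 11/2.
Bound: deg f ≤ 3.
Solve for f: f(k) = k*(k + 5)*(k + 10)/48 (degree 3 ≤ 3).
Certificate R = B(k−1)f/C = k*(k + 5)*(k + 7)*(k + 10)/(24*(2*k + 11)) gives s_k = k*(k + 10)/(8*(k**2 + 10*k + 24)).
s_(k+1) − s_k = 3*(2*k + 11)/(k**4 + 22*k**3 + 179*k**2 + 638*k + 840) = t_k.

Yes. s_k = k*(k + 10)/(8*(k**2 + 10*k + 24)).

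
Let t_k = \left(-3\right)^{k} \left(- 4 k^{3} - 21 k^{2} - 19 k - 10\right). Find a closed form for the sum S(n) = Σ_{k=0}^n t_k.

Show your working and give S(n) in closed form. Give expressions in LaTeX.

S(n) = - 3 \left(-3\right)^{n} n^{3} - 18 \left(-3\right)^{n} n^{2} - 21 \left(-3\right)^{n} n - 9 \left(-3\right)^{n} - 1

Compute t_(k+1)/t_k: get 3*(-4*k**3 - 33*k**2 - 73*k - 54)/(4*k**3 + 21*k**2 + 19*k + 10).
Normal form (A,B,C) = (-3, 1, k**3 + 21*k**2/4 + 19*k/4 + 5/2).
f must satisfy (-3)·f(k+1) − (1)·f(k) = k**3 + 21*k**2/4 + 19*k/4 + 5/2.
Bound: deg f ≤ 3.
Solving with deg f ≤ 3: f(k) = -(k**3 + 3*k**2 - 2*k + 1)/4.
R(k) = B(k−1)·f(k)/C(k) = -(k**3 + 3*k**2 - 2*k + 1)/(4*k**3 + 21*k**2 + 19*k + 10); s_k = R·t_k = (-3)**k*(k**3 + 3*k**2 - 2*k + 1).
Δs = (-3)**k*(-4*k**3 - 21*k**2 - 19*k - 10), as required.
Telescope: S(n) = s_(n+1) − s_(0) = (-3)**(n + 1)*(n**3 + 6*n**2 + 7*n + 3) − (1) = -3*(-3)**n*n**3 - 18*(-3)**n*n**2 - 21*(-3)**n*n - 9*(-3)**n - 1.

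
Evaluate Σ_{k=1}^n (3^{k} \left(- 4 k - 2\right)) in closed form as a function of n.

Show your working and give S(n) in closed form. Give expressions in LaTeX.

r(k) = 3*(2*k + 3)/(2*k + 1) after simplifying.
Factor: A=3; B=1; C=k + 1/2.
Solve (3)·f(k+1) − (1)·f(k) = k + 1/2.
deg f ≤ 1 (via 0,0,1).
Coefficient equations give f(k) = (k - 1)/2.
Then R = B(k−1)f/C = (k - 1)/(2*k + 1), so s_k = R(k)·t_k = 2*3**k*(1 - k).
Δs = 3**k*(-4*k - 2), as required.
Evaluate: s_(n+1) = -6*3**n*n; subtract s_(1) = 0 ⇒ S(n) = -6*3**n*n.

S(n) = - 6 \cdot 3^{n} n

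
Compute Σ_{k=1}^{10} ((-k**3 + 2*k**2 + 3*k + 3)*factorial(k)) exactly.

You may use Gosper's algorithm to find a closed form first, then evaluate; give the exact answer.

Compute t_(k+1)/t_k: get (k**4 + 2*k**3 - 3*k**2 - 11*k - 7)/(k**3 - 2*k**2 - 3*k - 3).
Normal form (A,B,C) = (k + 1, 1, k**3 - 2*k**2 - 3*k - 3).
Key eq: (k + 1)·f(k+1) = (1)·f(k) + (k**3 - 2*k**2 - 3*k - 3).
Bound: deg f ≤ 2.
Coefficient equations give f(k) = k**2 - 4*k - 2.
Certificate R = B(k−1)f/C = (k**2 - 4*k - 2)/(k**3 - 2*k**2 - 3*k - 3) gives s_k = (-k**2 + 4*k + 2)*factorial(k).
Verify: (-k**3 + 2*k**2 + 3*k + 3)*factorial(k) matches t_k.
Σ_(k=1)^(10) t_k = s_(11) − s_(1) = -2993760000 − (5) = -2993760005.

Σ = -2993760005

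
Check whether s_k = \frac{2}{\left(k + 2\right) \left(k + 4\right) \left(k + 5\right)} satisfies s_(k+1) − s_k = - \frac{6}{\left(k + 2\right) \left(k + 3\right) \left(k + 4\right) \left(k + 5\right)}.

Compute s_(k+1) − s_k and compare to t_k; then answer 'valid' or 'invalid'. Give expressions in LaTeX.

s_(k+1) = 2/((k + 3)*(k + 5)*(k + 6))
s_(k+1) − s_k = 2*(-3*k - 10)/(k**5 + 20*k**4 + 155*k**3 + 580*k**2 + 1044*k + 720)
(s_(k+1) − s_k) − t_k = 16/(k**5 + 20*k**4 + 155*k**3 + 580*k**2 + 1044*k + 720)

Invalid: residual \frac{16}{k^{5} + 20 k^{4} + 155 k^{3} + 580 k^{2} + 1044 k + 720} ≠ 0.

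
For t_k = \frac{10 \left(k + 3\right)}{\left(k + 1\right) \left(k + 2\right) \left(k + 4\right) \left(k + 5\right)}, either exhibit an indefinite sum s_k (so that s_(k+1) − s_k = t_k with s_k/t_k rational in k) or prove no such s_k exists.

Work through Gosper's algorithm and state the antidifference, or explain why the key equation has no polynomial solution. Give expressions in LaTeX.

Ratio r(k) = (k + 1)*(k + 4)**2/((k + 3)**2*(k + 6)).
A = k + 1, B = k + 6, C = k**2 + 6*k + 9.
Set up (k + 1)·f(k+1) − (k + 5)·f(k) − (k**2 + 6*k + 9) = 0.
deg f ≤ 4 (via 1,1,2).
Coefficient equations give f(k) = k*(k + 2)*(k + 3)*(k + 5)/8.
So s_k = (B(k−1)f/C)·t_k = (k*(k + 2)*(k + 5)**2/(8*(k + 3)))·t_k = 5*k*(k + 5)/(4*(k**2 + 5*k + 4)).
Verify: 10*(k + 3)/(k**4 + 12*k**3 + 49*k**2 + 78*k + 40) matches t_k.

s_k = \frac{5 k \left(k + 5\right)}{4 \left(k^{2} + 5 k + 4\right)}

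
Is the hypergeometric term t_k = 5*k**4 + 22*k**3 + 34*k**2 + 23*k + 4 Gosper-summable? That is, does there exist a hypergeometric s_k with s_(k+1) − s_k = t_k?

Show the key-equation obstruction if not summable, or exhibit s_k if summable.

Yes. s_k = k*(k**4 + 3*k**3 + 2*k**2 - 2).

The ratio is (5*k**4 + 42*k**3 + 130*k**2 + 177*k + 88)/(5*k**4 + 22*k**3 + 34*k**2 + 23*k + 4).
Factor: A=1; B=1; C=k**4 + 22*k**3/5 + 34*k**2/5 + 23*k/5 + 4/5.
f must satisfy (1)·f(k+1) − (1)·f(k) = k**4 + 22*k**3/5 + 34*k**2/5 + 23*k/5 + 4/5.
Degrees (0,0,4) ⇒ d ≤ 5.
Match coefficients ⇒ f(k) = k*(k**4 + 3*k**3 + 2*k**2 - 2)/5.
Then R = B(k−1)f/C = k*(k**4 + 3*k**3 + 2*k**2 - 2)/(5*k**4 + 22*k**3 + 34*k**2 + 23*k + 4), so s_k = R(k)·t_k = k*(k**4 + 3*k**3 + 2*k**2 - 2).
Δs = 5*k**4 + 22*k**3 + 34*k**2 + 23*k + 4, as required.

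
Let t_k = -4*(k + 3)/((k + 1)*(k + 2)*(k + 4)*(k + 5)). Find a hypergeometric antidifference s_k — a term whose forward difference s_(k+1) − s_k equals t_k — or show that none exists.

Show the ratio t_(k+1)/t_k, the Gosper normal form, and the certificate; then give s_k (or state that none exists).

Compute t_(k+1)/t_k: get (k + 1)*(k + 4)**2/((k + 3)**2*(k + 6)).
Take A(k)=k + 1, B(k)=k + 6, C(k)=k**2 + 6*k + 9.
Solve (k + 1)·f(k+1) − (k + 5)·f(k) = k**2 + 6*k + 9.
d = 4 from the (1,1,2) case.
Solve for f: f(k) = k*(k + 2)*(k + 3)*(k + 5)/8 (degree 4 ≤ 4).
Then R = B(k−1)f/C = k*(k + 2)*(k + 5)**2/(8*(k + 3)), so s_k = R(k)·t_k = k*(-k - 5)/(2*(k**2 + 5*k + 4)).
Check: Δs_k = 4*(-k - 3)/(k**4 + 12*k**3 + 49*k**2 + 78*k + 40). ✓

s_k = k*(-k - 5)/(2*(k**2 + 5*k + 4))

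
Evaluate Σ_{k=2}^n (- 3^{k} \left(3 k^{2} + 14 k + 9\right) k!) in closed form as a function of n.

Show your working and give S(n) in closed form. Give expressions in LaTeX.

r(k) = 3*(3*k**3 + 23*k**2 + 46*k + 26)/(3*k**2 + 14*k + 9) after simplifying.
A = 3*k + 3, B = 1, C = k**2 + 14*k/3 + 3.
Solve (3*k + 3)·f(k+1) − (1)·f(k) = k**2 + 14*k/3 + 3.
Degrees (1,0,2) ⇒ d ≤ 1.
A polynomial solution: f(k) = (k + 3)/3.
So s_k = (B(k−1)f/C)·t_k = ((k + 3)/(3*k**2 + 14*k + 9))·t_k = -3**k*(k + 3)*factorial(k).
Δs = -3**k*(3*k**2 + 14*k + 9)*factorial(k), as required.
Telescope: S(n) = s_(n+1) − s_(2) = -3**(n + 1)*(n + 4)*factorial(n + 1) − (-90) = -3*3**n*n**2*factorial(n) - 15*3**n*n*factorial(n) - 12*3**n*factorial(n) + 90.

S(n) = - 3 \cdot 3^{n} n^{2} n! - 15 \cdot 3^{n} n n! - 12 \cdot 3^{n} n! + 90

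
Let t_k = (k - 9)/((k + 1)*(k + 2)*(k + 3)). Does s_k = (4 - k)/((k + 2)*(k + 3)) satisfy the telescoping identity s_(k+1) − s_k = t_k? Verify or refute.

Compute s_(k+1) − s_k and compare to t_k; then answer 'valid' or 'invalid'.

s_(k+1) = (3 - k)/((k + 3)*(k + 4))
s_(k+1) − s_k = (k - 10)/(k**3 + 9*k**2 + 26*k + 24)
(s_(k+1) − s_k) − t_k = 2*(13 - 2*k)/(k**4 + 10*k**3 + 35*k**2 + 50*k + 24)

Invalid: residual 2*(13 - 2*k)/(k**4 + 10*k**3 + 35*k**2 + 50*k + 24) ≠ 0.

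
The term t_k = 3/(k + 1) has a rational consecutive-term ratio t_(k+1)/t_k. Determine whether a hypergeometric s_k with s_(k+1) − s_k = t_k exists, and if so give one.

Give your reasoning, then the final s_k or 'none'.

not Gosper-summable; s_k does not exist

The ratio is (k + 1)/(k + 2).
Factor: A=k + 1; B=k + 2; C=1.
f must satisfy (k + 1)·f(k+1) − (k + 1)·f(k) = 1.
Bound: deg f ≤ 0.
Put f(k) = c0: A·f(k+1) − B(k−1)·f(k) − C = -1; need -1 = 0 — inconsistent ⇒ no f, not summable.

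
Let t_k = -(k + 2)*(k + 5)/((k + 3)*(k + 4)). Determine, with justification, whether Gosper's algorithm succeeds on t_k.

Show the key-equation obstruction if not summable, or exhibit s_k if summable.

Yes. s_k = k*(-3*k - 7)/(3*(k + 3)).

r(k) = (k + 3)**2*(k + 6)/((k + 2)*(k + 5)**2) after simplifying.
So A=k + 3 and B=k + 5, with C=k**2 + 7*k + 10.
Solve (k + 3)·f(k+1) − (k + 4)·f(k) = k**2 + 7*k + 10.
deg f ≤ 2 (via 1,1,2).
A polynomial solution: f(k) = k*(3*k + 7)/3.
Certificate R = B(k−1)f/C = k*(k + 4)*(3*k + 7)/(3*(k + 2)*(k + 5)) gives s_k = k*(-3*k - 7)/(3*(k + 3)).
Check: Δs_k = (-k**2 - 7*k - 10)/(k**2 + 7*k + 12). ✓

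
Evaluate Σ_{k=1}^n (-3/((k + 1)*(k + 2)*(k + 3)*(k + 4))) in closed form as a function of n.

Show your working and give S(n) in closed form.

S(n) = n*(-n**2 - 9*n - 26)/(24*(n**3 + 9*n**2 + 26*n + 24))

Compute t_(k+1)/t_k: get (k + 1)/(k + 5).
Factor: A=k + 1; B=k + 5; C=1.
Set up (k + 1)·f(k+1) − (k + 4)·f(k) − (1) = 0.
d = 3 from the (1,1,0) case.
Solving with deg f ≤ 3: f(k) = k*(k**2 + 6*k + 11)/18.
Certificate R = B(k−1)f/C = k*(k + 4)*(k**2 + 6*k + 11)/18 gives s_k = k*(-k**2 - 6*k - 11)/(6*(k + 1)*(k + 2)*(k + 3)).
Δs = -3/(k**4 + 10*k**3 + 35*k**2 + 50*k + 24), as required.
Σ_(k=1)^n t_k = s_(n+1) − s_(1) = ((-n**3 - 9*n**2 - 26*n - 18)/(6*(n**3 + 9*n**2 + 26*n + 24))) − (-1/8), i.e. n*(-n**2 - 9*n - 26)/(24*(n**3 + 9*n**2 + 26*n + 24)).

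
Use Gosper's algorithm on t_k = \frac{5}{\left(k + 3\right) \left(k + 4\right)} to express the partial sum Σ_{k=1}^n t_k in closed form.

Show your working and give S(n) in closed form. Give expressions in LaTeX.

S(n) = \frac{5 n}{4 \left(n + 4\right)}

Step 1: r(k) = (k + 3)/(k + 5).
Factor: A=k + 3; B=k + 5; C=1.
Solve (k + 3)·f(k+1) − (k + 4)·f(k) = 1.
Bound: deg f ≤ 1.
Solve for f: f(k) = k/3 (degree 1 ≤ 1).
So s_k = (B(k−1)f/C)·t_k = (k*(k + 4)/3)·t_k = 5*k/(3*(k + 3)).
Verify: 5/(k**2 + 7*k + 12) matches t_k.
s_(n+1) = 5*(n + 1)/(3*(n + 4)) and s_(1) = 5/12, so S(n) = 5*n/(4*(n + 4)).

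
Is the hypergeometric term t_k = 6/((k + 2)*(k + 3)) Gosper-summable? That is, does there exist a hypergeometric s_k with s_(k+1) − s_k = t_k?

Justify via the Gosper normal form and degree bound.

Yes. s_k = 3*k/(k + 2).

Ratio r(k) = (k + 2)/(k + 4).
Take A(k)=k + 2, B(k)=k + 4, C(k)=1.
Need (k + 2)·f(k+1) − (k + 3)·f(k) = 1.
From deg A=1, deg B=1, deg C=0: d=1.
Match coefficients ⇒ f(k) = k/2.
Certificate R = B(k−1)f/C = k*(k + 3)/2 gives s_k = 3*k/(k + 2).
s_(k+1) − s_k = 6/(k**2 + 5*k + 6) = t_k.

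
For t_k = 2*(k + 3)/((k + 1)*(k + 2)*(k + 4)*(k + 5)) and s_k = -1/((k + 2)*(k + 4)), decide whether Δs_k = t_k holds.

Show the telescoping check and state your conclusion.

Invalid: residual (-3*k - 11)/(k**5 + 15*k**4 + 85*k**3 + 225*k**2 + 274*k + 120) ≠ 0.

s_(k+1) = -1/((k + 3)*(k + 5))
s_(k+1) − s_k = (2*k + 7)/(k**4 + 14*k**3 + 71*k**2 + 154*k + 120)
(s_(k+1) − s_k) − t_k = (-3*k - 11)/(k**5 + 15*k**4 + 85*k**3 + 225*k**2 + 274*k + 120)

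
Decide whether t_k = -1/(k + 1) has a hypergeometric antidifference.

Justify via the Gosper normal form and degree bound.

t_(k+1)/t_k = (k + 1)/(k + 2).
A = k + 1, B = k + 2, C = 1.
Set up (k + 1)·f(k+1) − (k + 1)·f(k) − (1) = 0.
deg f ≤ 0 (via 1,1,0).
Put f(k) = c0: A·f(k+1) − B(k−1)·f(k) − C = -1; need -1 = 0 — inconsistent ⇒ no f, not summable.

No. Not Gosper-summable.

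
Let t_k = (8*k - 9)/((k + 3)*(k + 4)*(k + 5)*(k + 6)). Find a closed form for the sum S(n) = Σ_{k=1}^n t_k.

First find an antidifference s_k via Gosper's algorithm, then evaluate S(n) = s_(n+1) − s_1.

r(k) = (k + 3)*(8*k - 1)/((k + 7)*(8*k - 9)) after simplifying.
Take A(k)=k + 3, B(k)=k + 7, C(k)=k - 9/8.
f must satisfy (k + 3)·f(k+1) − (k + 6)·f(k) = k - 9/8.
Bound: deg f ≤ 3.
Solving with deg f ≤ 3: f(k) = k*(k**2 + 12*k - 193)/480.
Then R = B(k−1)f/C = k*(k + 6)*(k**2 + 12*k - 193)/(60*(8*k - 9)), so s_k = R(k)·t_k = k*(k**2 + 12*k - 193)/(60*(k + 3)*(k + 4)*(k + 5)).
Δs = (8*k - 9)/(k**4 + 18*k**3 + 119*k**2 + 342*k + 360), as required.
s_(n+1) = (n**3 + 15*n**2 - 166*n - 180)/(60*(n**3 + 15*n**2 + 74*n + 120)) and s_(1) = -1/40, so S(n) = n*(n**2 + 15*n - 22)/(24*(n**3 + 15*n**2 + 74*n + 120)).

S(n) = n*(n**2 + 15*n - 22)/(24*(n**3 + 15*n**2 + 74*n + 120))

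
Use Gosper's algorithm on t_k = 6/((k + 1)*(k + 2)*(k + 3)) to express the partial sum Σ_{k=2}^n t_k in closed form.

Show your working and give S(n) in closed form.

Compute t_(k+1)/t_k: get (k + 1)/(k + 4).
So A=k + 1 and B=k + 4, with C=1.
Solve (k + 1)·f(k+1) − (k + 3)·f(k) = 1.
From deg A=1, deg B=1, deg C=0: d=2.
A polynomial solution: f(k) = k*(k + 3)/4.
R(k) = B(k−1)·f(k)/C(k) = k*(k + 3)**2/4; s_k = R·t_k = 3*k*(k + 3)/(2*(k + 1)*(k + 2)).
Verify: 6/(k**3 + 6*k**2 + 11*k + 6) matches t_k.
Σ_(k=2)^n t_k = s_(n+1) − s_(2) = (3*(n**2 + 5*n + 4)/(2*(n**2 + 5*n + 6))) − (5/4), i.e. (n**2 + 5*n - 6)/(4*(n**2 + 5*n + 6)).

S(n) = (n**2 + 5*n - 6)/(4*(n**2 + 5*n + 6))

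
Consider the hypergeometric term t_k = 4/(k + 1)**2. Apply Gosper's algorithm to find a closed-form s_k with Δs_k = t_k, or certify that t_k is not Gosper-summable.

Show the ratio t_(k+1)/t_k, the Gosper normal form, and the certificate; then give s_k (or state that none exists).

none — t_k is not Gosper-summable

Step 1: r(k) = (k + 1)**2/(k + 2)**2.
Gosper form: A/B · C(k+1)/C(k) with A=k**2 + 2*k + 1, B=k**2 + 4*k + 4, C=1.
f must satisfy (k**2 + 2*k + 1)·f(k+1) − (k**2 + 2*k + 1)·f(k) = 1.
deg f ≤ 0 (via 2,2,0).
Write f(k) = c0. Then LHS − RHS = -1, requiring -1 = 0: contradictory. No certificate.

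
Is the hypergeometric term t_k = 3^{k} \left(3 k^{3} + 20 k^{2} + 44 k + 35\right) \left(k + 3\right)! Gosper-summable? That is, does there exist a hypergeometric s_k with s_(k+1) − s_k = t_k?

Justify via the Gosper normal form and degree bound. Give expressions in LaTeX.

Step 1: r(k) = 3*(3*k**4 + 41*k**3 + 209*k**2 + 474*k + 408)/(3*k**3 + 20*k**2 + 44*k + 35).
Normal form (A,B,C) = (3*k + 12, 1, k**3 + 20*k**2/3 + 44*k/3 + 35/3).
f must satisfy (3*k + 12)·f(k+1) − (1)·f(k) = k**3 + 20*k**2/3 + 44*k/3 + 35/3.
Bound: deg f ≤ 2.
Solving with deg f ≤ 2: f(k) = (k**2 + k + 1)/3.
Get s_k = R·t_k = 3**k*(k**2 + k + 1)*factorial(k + 3) with R(k) = B(k−1)f(k)/C(k) = (k**2 + k + 1)/(3*k**3 + 20*k**2 + 44*k + 35).
Verify: 3**k*(3*k**3 + 20*k**2 + 44*k + 35)*factorial(k + 3) matches t_k.

Yes. s_k = 3^{k} \left(k^{2} + k + 1\right) \left(k + 3\right)!.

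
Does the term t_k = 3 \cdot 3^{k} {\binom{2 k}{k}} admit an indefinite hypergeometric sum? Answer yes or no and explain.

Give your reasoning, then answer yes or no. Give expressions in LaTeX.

No. Not Gosper-summable.

Compute t_(k+1)/t_k: get 6*(2*k + 1)/(k + 1).
Normal form (A,B,C) = (12*k + 6, k + 1, 1).
f must satisfy (12*k + 6)·f(k+1) − (k)·f(k) = 1.
deg f ≤ -1 (via 1,1,0).
d = -1 < 0 ⇒ no nonzero polynomial f; not summable.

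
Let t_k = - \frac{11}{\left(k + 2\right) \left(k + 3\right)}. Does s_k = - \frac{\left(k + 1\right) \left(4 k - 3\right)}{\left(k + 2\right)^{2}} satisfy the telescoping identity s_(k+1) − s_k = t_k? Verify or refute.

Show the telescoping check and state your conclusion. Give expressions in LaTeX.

s_(k+1) = -(k + 2)*(4*k + 1)/(k + 3)**2
s_(k+1) − s_k = (-15*k**2 - 53*k - 35)/(k**4 + 10*k**3 + 37*k**2 + 60*k + 36)
(s_(k+1) − s_k) − t_k = (-4*k**2 + 2*k + 31)/(k**4 + 10*k**3 + 37*k**2 + 60*k + 36)

Invalid: residual \frac{- 4 k^{2} + 2 k + 31}{k^{4} + 10 k^{3} + 37 k^{2} + 60 k + 36} ≠ 0.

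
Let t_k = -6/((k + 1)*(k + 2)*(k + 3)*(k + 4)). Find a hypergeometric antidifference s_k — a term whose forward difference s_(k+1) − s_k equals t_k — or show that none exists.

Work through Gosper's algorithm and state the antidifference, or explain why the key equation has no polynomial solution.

s_k = k*(-k**2 - 6*k - 11)/(3*(k + 1)*(k + 2)*(k + 3))

Compute t_(k+1)/t_k: get (k + 1)/(k + 5).
Normal form (A,B,C) = (k + 1, k + 5, 1).
f must satisfy (k + 1)·f(k+1) − (k + 4)·f(k) = 1.
Bound: deg f ≤ 3.
Coefficient equations give f(k) = k*(k**2 + 6*k + 11)/18.
R(k) = B(k−1)·f(k)/C(k) = k*(k + 4)*(k**2 + 6*k + 11)/18; s_k = R·t_k = k*(-k**2 - 6*k - 11)/(3*(k + 1)*(k + 2)*(k + 3)).
Check: Δs_k = -6/(k**4 + 10*k**3 + 35*k**2 + 50*k + 24). ✓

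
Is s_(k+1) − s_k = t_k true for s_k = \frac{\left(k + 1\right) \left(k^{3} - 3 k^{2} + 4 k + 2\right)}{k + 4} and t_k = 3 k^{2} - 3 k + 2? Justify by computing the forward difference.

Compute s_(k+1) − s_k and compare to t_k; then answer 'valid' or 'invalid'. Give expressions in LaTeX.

s_(k+1) = (k**4 + 2*k**3 + k**2 + 6*k + 8)/(k + 5)
s_(k+1) − s_k = (3*k**4 + 18*k**3 - k**2 + 22)/(k**2 + 9*k + 20)
(s_(k+1) − s_k) − t_k = 6*(-k**3 - 6*k**2 + 7*k - 3)/(k**2 + 9*k + 20)

Invalid: residual \frac{6 \left(- k^{3} - 6 k^{2} + 7 k - 3\right)}{k^{2} + 9 k + 20} ≠ 0.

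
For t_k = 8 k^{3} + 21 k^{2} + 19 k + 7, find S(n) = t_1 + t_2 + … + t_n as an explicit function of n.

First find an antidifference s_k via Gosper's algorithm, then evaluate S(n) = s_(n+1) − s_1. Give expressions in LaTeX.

r(k) = (8*k**3 + 45*k**2 + 85*k + 55)/(8*k**3 + 21*k**2 + 19*k + 7) after simplifying.
So A=1 and B=1, with C=k**3 + 21*k**2/8 + 19*k/8 + 7/8.
Solve (1)·f(k+1) − (1)·f(k) = k**3 + 21*k**2/8 + 19*k/8 + 7/8.
Degrees (0,0,3) ⇒ d ≤ 4.
Coefficient equations give f(k) = k*(2*k**3 + 3*k**2 + k + 1)/8.
Certificate R = B(k−1)f/C = k*(2*k**3 + 3*k**2 + k + 1)/(8*k**3 + 21*k**2 + 19*k + 7) gives s_k = k*(2*k**3 + 3*k**2 + k + 1).
Verify: 8*k**3 + 21*k**2 + 19*k + 7 matches t_k.
Σ_(k=1)^n t_k = s_(n+1) − s_(1) = (2*n**4 + 11*n**3 + 22*n**2 + 20*n + 7) − (7), i.e. n*(2*n**3 + 11*n**2 + 22*n + 20).

S(n) = n \left(2 n^{3} + 11 n^{2} + 22 n + 20\right)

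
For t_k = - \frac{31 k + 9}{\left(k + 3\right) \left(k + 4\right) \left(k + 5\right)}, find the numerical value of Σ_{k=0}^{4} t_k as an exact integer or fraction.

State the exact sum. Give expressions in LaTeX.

Compute t_(k+1)/t_k: get (k + 3)*(31*k + 40)/((k + 6)*(31*k + 9)).
Factor: A=k + 3; B=k + 6; C=k + 9/31.
Key eq: (k + 3)·f(k+1) = (k + 5)·f(k) + (k + 9/31).
d = 2 from the (1,1,1) case.
A polynomial solution: f(k) = k*(17*k - 5)/124.
Get s_k = R·t_k = k*(5 - 17*k)/(4*(k + 3)*(k + 4)) with R(k) = B(k−1)f(k)/C(k) = k*(k + 5)*(17*k - 5)/(4*(31*k + 9)).
Δs = (-31*k - 9)/(k**3 + 12*k**2 + 47*k + 60), as required.
Telescoping: Σ = s_(5) − s_(0) = -25/18 − (0) = -25/18.

Σ = -25/18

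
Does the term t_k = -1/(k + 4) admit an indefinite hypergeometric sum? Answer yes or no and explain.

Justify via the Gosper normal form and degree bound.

Compute t_(k+1)/t_k: get (k + 4)/(k + 5).
Gosper form: A/B · C(k+1)/C(k) with A=k + 4, B=k + 5, C=1.
Need (k + 4)·f(k+1) − (k + 4)·f(k) = 1.
deg f ≤ 0 (via 1,1,0).
Write f(k) = c0. Then LHS − RHS = -1, requiring -1 = 0: contradictory. No certificate.

No — t_k has no hypergeometric antidifference.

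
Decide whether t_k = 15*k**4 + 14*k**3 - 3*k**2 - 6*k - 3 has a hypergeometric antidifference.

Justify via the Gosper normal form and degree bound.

The ratio is (15*k**4 + 74*k**3 + 129*k**2 + 90*k + 17)/(15*k**4 + 14*k**3 - 3*k**2 - 6*k - 3).
Gosper form: A/B · C(k+1)/C(k) with A=1, B=1, C=k**4 + 14*k**3/15 - k**2/5 - 2*k/5 - 1/5.
Need (1)·f(k+1) − (1)·f(k) = k**4 + 14*k**3/15 - k**2/5 - 2*k/5 - 1/5.
From deg A=0, deg B=0, deg C=4: d=5.
Match coefficients ⇒ f(k) = k*(3*k**4 - 4*k**3 - 3*k**2 + 2*k - 1)/15.
Certificate R = B(k−1)f/C = k*(3*k**4 - 4*k**3 - 3*k**2 + 2*k - 1)/(15*k**4 + 14*k**3 - 3*k**2 - 6*k - 3) gives s_k = k*(3*k**4 - 4*k**3 - 3*k**2 + 2*k - 1).
s_(k+1) − s_k = 15*k**4 + 14*k**3 - 3*k**2 - 6*k - 3 = t_k.

Yes. s_k = k*(3*k**4 - 4*k**3 - 3*k**2 + 2*k - 1).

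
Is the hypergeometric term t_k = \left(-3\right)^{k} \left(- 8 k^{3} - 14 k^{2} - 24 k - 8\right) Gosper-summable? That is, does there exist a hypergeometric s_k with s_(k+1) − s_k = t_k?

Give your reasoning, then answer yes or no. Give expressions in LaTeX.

Yes. s_k = \left(-3\right)^{k} \left(2 k^{3} - k^{2} + 3 k - 1\right).

r(k) = 3*(-4*k**3 - 19*k**2 - 38*k - 27)/(4*k**3 + 7*k**2 + 12*k + 4) after simplifying.
A = -3, B = 1, C = k**3 + 7*k**2/4 + 3*k + 1.
Solve (-3)·f(k+1) − (1)·f(k) = k**3 + 7*k**2/4 + 3*k + 1.
From deg A=0, deg B=0, deg C=3: d=3.
Solving with deg f ≤ 3: f(k) = -(2*k**3 - k**2 + 3*k - 1)/8.
So s_k = (B(k−1)f/C)·t_k = (-(2*k**3 - k**2 + 3*k - 1)/(2*(4*k**3 + 7*k**2 + 12*k + 4)))·t_k = (-3)**k*(2*k**3 - k**2 + 3*k - 1).
Δs = (-3)**k*(-8*k**3 - 14*k**2 - 24*k - 8), as required.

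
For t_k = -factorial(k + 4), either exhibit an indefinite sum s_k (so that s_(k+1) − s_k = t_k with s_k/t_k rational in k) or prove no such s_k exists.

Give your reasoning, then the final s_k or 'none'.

Ratio r(k) = k + 5.
So A=k + 5 and B=1, with C=1.
Set up (k + 5)·f(k+1) − (1)·f(k) − (1) = 0.
d = -1 from the (1,0,0) case.
Negative degree bound (-1): no f exists, t_k not Gosper-summable.

no hypergeometric antidifference exists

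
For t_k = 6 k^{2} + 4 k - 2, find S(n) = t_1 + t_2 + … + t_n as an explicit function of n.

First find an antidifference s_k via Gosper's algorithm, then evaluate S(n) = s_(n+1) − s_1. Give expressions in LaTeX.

S(n) = n \left(2 n^{2} + 5 n + 1\right)

t_(k+1)/t_k = (3*k**2 + 8*k + 4)/(3*k**2 + 2*k - 1).
Take A(k)=1, B(k)=1, C(k)=k**2 + 2*k/3 - 1/3.
Set up (1)·f(k+1) − (1)·f(k) − (k**2 + 2*k/3 - 1/3) = 0.
Bound: deg f ≤ 3.
Coefficient equations give f(k) = k*(k + 1)*(2*k - 3)/6.
Then R = B(k−1)f/C = k*(2*k - 3)/(2*(3*k - 1)), so s_k = R(k)·t_k = k*(2*k**2 - k - 3).
Check: Δs_k = 6*k**2 + 4*k - 2. ✓
Telescope: S(n) = s_(n+1) − s_(1) = 2*n**3 + 5*n**2 + n - 2 − (-2) = n*(2*n**2 + 5*n + 1).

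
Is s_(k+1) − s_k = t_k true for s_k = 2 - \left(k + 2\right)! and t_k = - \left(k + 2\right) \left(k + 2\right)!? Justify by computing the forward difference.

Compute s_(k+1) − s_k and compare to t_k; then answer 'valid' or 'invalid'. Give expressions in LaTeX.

valid; difference matches t_k

s_(k+1) = 2 - factorial(k + 3)
s_(k+1) − s_k = -(k + 2)*factorial(k + 2)
(s_(k+1) − s_k) − t_k = 0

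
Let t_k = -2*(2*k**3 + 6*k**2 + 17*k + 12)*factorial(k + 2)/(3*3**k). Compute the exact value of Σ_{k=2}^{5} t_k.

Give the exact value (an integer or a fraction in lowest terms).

Σ = -755984/81

r(k) = (2*k**4 + 18*k**3 + 71*k**2 + 142*k + 111)/(3*(2*k**3 + 6*k**2 + 17*k + 12)) after simplifying.
So A=k/3 + 1 and B=1, with C=k**3 + 3*k**2 + 17*k/2 + 6.
Solve (k/3 + 1)·f(k+1) − (1)·f(k) = k**3 + 3*k**2 + 17*k/2 + 6.
d = 2 from the (1,0,3) case.
Coefficient equations give f(k) = 3*(2*k**2 + 2*k + 1)/2.
Then R = B(k−1)f/C = 3*(2*k**2 + 2*k + 1)/(2*k**3 + 6*k**2 + 17*k + 12), so s_k = R(k)·t_k = -2*(2*k**2 + 2*k + 1)*factorial(k + 2)/3**k.
Check: Δs_k = -2*(2*k**3 + 6*k**2 + 17*k + 12)*factorial(k + 2)/(3*3**k). ✓
Evaluate s at k=6 and k=2: -761600/81 and -208/3; difference -755984/81.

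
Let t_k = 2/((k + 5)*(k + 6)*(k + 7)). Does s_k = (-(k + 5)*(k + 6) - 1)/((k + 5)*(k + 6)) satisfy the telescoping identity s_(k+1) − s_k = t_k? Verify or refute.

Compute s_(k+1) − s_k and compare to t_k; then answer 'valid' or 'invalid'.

s_(k+1) = (-(k + 6)*(k + 7) - 1)/((k + 6)*(k + 7))
s_(k+1) − s_k = 2/(k**3 + 18*k**2 + 107*k + 210)
(s_(k+1) − s_k) − t_k = 0

valid; difference matches t_k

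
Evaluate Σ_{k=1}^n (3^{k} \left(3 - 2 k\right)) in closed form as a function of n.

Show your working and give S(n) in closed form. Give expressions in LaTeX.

S(n) = - 3 \cdot 3^{n} n + 6 \cdot 3^{n} - 6

The ratio is 3*(2*k - 1)/(2*k - 3).
A = 3, B = 1, C = k - 3/2.
f must satisfy (3)·f(k+1) − (1)·f(k) = k - 3/2.
Degrees (0,0,1) ⇒ d ≤ 1.
A polynomial solution: f(k) = (k - 3)/2.
R(k) = B(k−1)·f(k)/C(k) = (k - 3)/(2*k - 3); s_k = R·t_k = 3**k*(3 - k).
s_(k+1) − s_k = 3**k*(3 - 2*k) = t_k.
Telescope: S(n) = s_(n+1) − s_(1) = 3**(n + 1)*(2 - n) − (6) = -3*3**n*n + 6*3**n - 6.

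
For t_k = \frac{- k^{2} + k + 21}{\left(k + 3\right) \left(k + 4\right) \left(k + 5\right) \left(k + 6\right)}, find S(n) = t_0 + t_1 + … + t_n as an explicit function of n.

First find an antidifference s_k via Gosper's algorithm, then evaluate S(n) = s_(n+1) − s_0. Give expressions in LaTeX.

S(n) = \frac{n^{3} + 35 n^{2} + 174 n + 140}{20 \left(n^{3} + 15 n^{2} + 74 n + 120\right)}

r(k) = (k + 3)*(k - (k + 1)**2 + 22)/((k + 7)*(-k**2 + k + 21)) after simplifying.
A = k + 3, B = k + 7, C = k**2 - k - 21.
Set up (k + 3)·f(k+1) − (k + 6)·f(k) − (k**2 - k - 21) = 0.
Degrees (1,1,2) ⇒ d ≤ 3.
Match coefficients ⇒ f(k) = -k*(k**2 + 32*k + 107)/20.
R(k) = B(k−1)·f(k)/C(k) = -k*(k + 6)*(k**2 + 32*k + 107)/(20*(k**2 - k - 21)); s_k = R·t_k = k*(k**2 + 32*k + 107)/(20*(k + 3)*(k + 4)*(k + 5)).
Check: Δs_k = (-k**2 + k + 21)/(k**4 + 18*k**3 + 119*k**2 + 342*k + 360). ✓
s_(n+1) = (n**3 + 35*n**2 + 174*n + 140)/(20*(n**3 + 15*n**2 + 74*n + 120)) and s_(0) = 0, so S(n) = (n**3 + 35*n**2 + 174*n + 140)/(20*(n**3 + 15*n**2 + 74*n + 120)).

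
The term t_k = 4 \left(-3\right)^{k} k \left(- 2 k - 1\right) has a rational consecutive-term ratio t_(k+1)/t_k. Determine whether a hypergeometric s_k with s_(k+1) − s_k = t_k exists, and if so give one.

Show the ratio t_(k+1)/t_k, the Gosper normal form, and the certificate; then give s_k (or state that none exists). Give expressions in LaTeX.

t_(k+1)/t_k = -3*(k + 1)*(2*k + 3)/(k*(2*k + 1)).
So A=-3 and B=1, with C=k**2 + k/2.
f must satisfy (-3)·f(k+1) − (1)·f(k) = k**2 + k/2.
Bound: deg f ≤ 2.
A polynomial solution: f(k) = -k*(k - 1)/4.
Then R = B(k−1)f/C = -(k - 1)/(2*(2*k + 1)), so s_k = R(k)·t_k = 2*(-3)**k*k*(k - 1).
Verify: 4*(-3)**k*k*(-2*k - 1) matches t_k.

s_k = 2 \left(-3\right)^{k} k \left(k - 1\right)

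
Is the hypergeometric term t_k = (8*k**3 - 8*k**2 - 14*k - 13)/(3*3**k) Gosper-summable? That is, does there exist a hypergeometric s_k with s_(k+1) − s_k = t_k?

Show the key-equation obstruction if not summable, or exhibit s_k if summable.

Yes. s_k = (-4*k**3 - 2*k**2 - k + 3)/3**k.

Ratio r(k) = (8*k**3 + 16*k**2 - 6*k - 27)/(3*(8*k**3 - 8*k**2 - 14*k - 13)).
Factor: A=1/3; B=1; C=k**3 - k**2 - 7*k/4 - 13/8.
Need (1/3)·f(k+1) − (1)·f(k) = k**3 - k**2 - 7*k/4 - 13/8.
From deg A=0, deg B=0, deg C=3: d=3.
Match coefficients ⇒ f(k) = -3*(4*k**3 + 2*k**2 + k - 3)/8.
Then R = B(k−1)f/C = -3*(4*k**3 + 2*k**2 + k - 3)/(8*k**3 - 8*k**2 - 14*k - 13), so s_k = R(k)·t_k = (-4*k**3 - 2*k**2 - k + 3)/3**k.
s_(k+1) − s_k = (8*k**3 - 8*k**2 - 14*k - 13)/(3*3**k) = t_k.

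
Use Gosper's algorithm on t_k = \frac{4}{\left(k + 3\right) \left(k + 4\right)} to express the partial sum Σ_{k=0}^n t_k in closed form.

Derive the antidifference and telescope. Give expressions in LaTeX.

Ratio r(k) = (k + 3)/(k + 5).
Take A(k)=k + 3, B(k)=k + 5, C(k)=1.
f must satisfy (k + 3)·f(k+1) − (k + 4)·f(k) = 1.
Degrees (1,1,0) ⇒ d ≤ 1.
Match coefficients ⇒ f(k) = k/3.
R(k) = B(k−1)·f(k)/C(k) = k*(k + 4)/3; s_k = R·t_k = 4*k/(3*(k + 3)).
Check: Δs_k = 4/(k**2 + 7*k + 12). ✓
s_(n+1) = 4*(n + 1)/(3*(n + 4)) and s_(0) = 0, so S(n) = 4*(n + 1)/(3*(n + 4)).

S(n) = \frac{4 \left(n + 1\right)}{3 \left(n + 4\right)}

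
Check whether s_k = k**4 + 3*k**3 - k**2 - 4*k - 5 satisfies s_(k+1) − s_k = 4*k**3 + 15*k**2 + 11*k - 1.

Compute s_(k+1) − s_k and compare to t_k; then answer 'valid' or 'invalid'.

s_(k+1) = k**4 + 7*k**3 + 14*k**2 + 7*k - 6
s_(k+1) − s_k = 4*k**3 + 15*k**2 + 11*k - 1
(s_(k+1) − s_k) − t_k = 0

Valid — Δs_k = t_k.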